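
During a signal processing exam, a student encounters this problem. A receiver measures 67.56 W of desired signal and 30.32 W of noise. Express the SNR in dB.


SNR in decibels:
SNR = 10 * log10(Ps / Pn)
    = 10 * log10(67.56 / 30.32)
    = 10 * log10(2.2282)
    = 10 * 0.348
    = 3.48 dB

3.48 dB


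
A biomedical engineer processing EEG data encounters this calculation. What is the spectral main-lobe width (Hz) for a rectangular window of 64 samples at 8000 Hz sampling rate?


Main lobe width for a rectangular window:
Width = 2 * fs / N
      = 2 * 8000 / 64
      = 16000 / 64
      = 250.0 Hz

250.0 Hz


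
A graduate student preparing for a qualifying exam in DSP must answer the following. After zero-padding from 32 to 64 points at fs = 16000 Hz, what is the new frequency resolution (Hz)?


Frequency resolution after zero-padding:
N_padded = 32 * 2 = 64
df = fs / N_padded
   = 16000 / 64
   = 250.0 Hz

250.0 Hz


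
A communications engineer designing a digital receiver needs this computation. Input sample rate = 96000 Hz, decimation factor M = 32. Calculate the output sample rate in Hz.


Decimation reduces the sample rate:
fs_out = fs_in / M
       = 96000 / 32
       = 3000.0 Hz

3000.0 Hz


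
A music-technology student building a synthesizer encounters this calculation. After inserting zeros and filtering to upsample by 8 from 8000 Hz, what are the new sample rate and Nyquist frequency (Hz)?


Step 1 — output sample rate after interpolation by L:
fs_out = L * fs_in = 8 * 8000 = 64000 Hz

Step 2 — Nyquist frequency of the output stream:
f_Nyq = fs_out / 2 = 64000 / 2 = 32000.0 Hz

fs_out = 64000 Hz; f_Nyquist = 32000.0 Hz


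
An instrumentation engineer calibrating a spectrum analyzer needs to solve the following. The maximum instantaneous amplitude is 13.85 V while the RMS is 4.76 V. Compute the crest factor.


Crest factor is the ratio of peak to RMS:
CF = V_peak / V_rms
   = 13.85 / 4.76
   = 2.9097

2.9097


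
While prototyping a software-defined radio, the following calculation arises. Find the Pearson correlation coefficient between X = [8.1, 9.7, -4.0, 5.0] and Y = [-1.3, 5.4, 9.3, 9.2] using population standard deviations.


Pearson correlation coefficient (population):
r = cov(X,Y) / (std(X) * std(Y))
Mean X = 4.7, Mean Y = 5.65
Cov(X,Y) = -13.8925
Std(X) = 5.299528, Std(Y) = 4.309582
r = -0.6083

-0.6083


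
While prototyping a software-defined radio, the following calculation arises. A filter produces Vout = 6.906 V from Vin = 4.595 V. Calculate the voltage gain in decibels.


Voltage gain in dB:
G = 20 * log10(Vout / Vin)
  = 20 * log10(6.906 / 4.595)
  = 20 * log10(1.502938)
  = 20 * 0.176941
  = 3.54 dB

3.54 dB


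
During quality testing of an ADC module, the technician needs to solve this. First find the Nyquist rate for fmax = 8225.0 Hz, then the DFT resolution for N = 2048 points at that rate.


Step 1 — Nyquist sampling rate:
fs = 2 * fmax = 2 * 8225.0 = 16450.0 Hz

Step 2 — DFT bin spacing:
df = fs / N = 16450.0 / 2048 = 8.0322 Hz

8.0322 Hz


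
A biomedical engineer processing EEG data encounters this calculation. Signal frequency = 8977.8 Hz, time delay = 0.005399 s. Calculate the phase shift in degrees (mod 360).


Phase shift from frequency and time delay:
phi = 360 * f * t_delay
    = 360 * 8977.8 * 0.005399
    = 17449.61 degrees
    mod 360 = 169.61 degrees

169.61 degrees


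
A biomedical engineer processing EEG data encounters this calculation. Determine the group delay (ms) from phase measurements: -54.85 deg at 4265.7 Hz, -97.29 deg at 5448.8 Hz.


Group delay from phase difference:
tau = -d(phi)/d(omega)
d(phi) = -42.44 deg = -0.740718 rad
d(omega) = 2*pi*(5448.8 - 4265.7) = 7433.6365 rad/s
tau = -(-0.740718) / 7433.6365
    = 0.0996 ms

0.0996 ms


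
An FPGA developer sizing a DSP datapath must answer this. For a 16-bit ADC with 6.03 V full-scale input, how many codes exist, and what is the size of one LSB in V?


Step 1 — number of quantization levels:
L = 2^N = 2^16 = 65536

Step 2 — LSB step size:
delta = Vfs / L
      = 6.03 / 65536
      = 9.201e-05 V

Levels = 65536; step size = 9.201e-05 V


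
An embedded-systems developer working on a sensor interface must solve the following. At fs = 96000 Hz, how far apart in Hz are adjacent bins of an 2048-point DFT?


DFT frequency resolution:
df = fs / N
   = 96000 / 2048
   = 46.875 Hz

46.875 Hz


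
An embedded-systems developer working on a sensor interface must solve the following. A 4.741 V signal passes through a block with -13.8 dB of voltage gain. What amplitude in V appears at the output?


Output voltage from dB gain:
V_out = V_in * 10^(gain_dB / 20)
      = 4.741 * 10^(-13.8 / 20)
      = 4.741 * 0.204174
      = 0.968 V

0.968 V


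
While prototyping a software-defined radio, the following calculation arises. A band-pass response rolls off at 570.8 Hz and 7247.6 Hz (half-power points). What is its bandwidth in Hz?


Bandwidth is the difference of -3dB frequencies:
BW = f_high - f_low
   = 7247.6 - 570.8
   = 6676.8 Hz

6676.8 Hz


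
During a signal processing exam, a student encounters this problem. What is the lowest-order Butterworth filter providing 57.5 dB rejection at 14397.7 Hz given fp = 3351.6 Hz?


Butterworth filter order formula:
n = log10(10^(A/10) - 1) / (2 * log10(f_stop/f_pass))
10^(57.5/10) - 1 = 562340.3252
f_stop/f_pass = 14397.7 / 3351.6 = 4.2958
n = 4.5416 -> ceil = 5

5


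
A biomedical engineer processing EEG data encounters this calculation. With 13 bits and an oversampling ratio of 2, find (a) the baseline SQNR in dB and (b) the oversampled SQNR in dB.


Step 1 — baseline SQNR at Nyquist:
SQNR_base = 6.02*N + 1.76
          = 6.02*13 + 1.76
          = 80.02 dB

Step 2 — oversampling processing gain:
G = 10*log10(OSR) = 10*log10(2) = 3.01 dB

Step 3 — total:
SQNR_total = 80.02 + 3.01 = 83.03 dB

Base SQNR = 80.02 dB; oversampled SQNR = 83.03 dB


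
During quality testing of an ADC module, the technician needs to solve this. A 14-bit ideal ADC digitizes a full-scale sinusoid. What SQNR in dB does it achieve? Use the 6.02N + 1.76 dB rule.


Theoretical SNR for a full-scale sinusoid:
SNR = 6.02 * N + 1.76
    = 6.02 * 14 + 1.76
    = 84.28 + 1.76
    = 86.04 dB

86.04 dB


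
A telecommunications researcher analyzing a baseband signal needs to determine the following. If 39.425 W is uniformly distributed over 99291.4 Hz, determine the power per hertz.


Power spectral density:
PSD = P / BW
    = 39.425 / 99291.4
    = 0.00039706 W/Hz

0.00039706 W/Hz


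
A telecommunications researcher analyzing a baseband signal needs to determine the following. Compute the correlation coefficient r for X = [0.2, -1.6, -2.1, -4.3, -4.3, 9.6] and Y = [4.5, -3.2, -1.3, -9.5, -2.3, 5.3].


Pearson correlation coefficient (population):
r = cov(X,Y) / (std(X) * std(Y))
Mean X = -0.4167, Mean Y = -1.0833
Cov(X,Y) = 17.943611
Std(X) = 4.745319, Std(Y) = 4.97943
r = 0.7594

0.7594


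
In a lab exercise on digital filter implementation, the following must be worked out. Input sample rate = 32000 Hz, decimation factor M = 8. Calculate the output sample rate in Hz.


Decimation reduces the sample rate:
fs_out = fs_in / M
       = 32000 / 8
       = 4000.0 Hz

4000.0 Hz


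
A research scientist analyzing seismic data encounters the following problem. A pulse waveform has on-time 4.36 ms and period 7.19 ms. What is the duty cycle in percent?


Duty cycle as a percentage:
DC = (t_on / T) * 100
   = (4.36 / 7.19) * 100
   = 0.606398 * 100
   = 60.64 %

60.64 %


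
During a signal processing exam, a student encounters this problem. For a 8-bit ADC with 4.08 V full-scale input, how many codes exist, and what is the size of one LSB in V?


Step 1 — number of quantization levels:
L = 2^N = 2^8 = 256

Step 2 — LSB step size:
delta = Vfs / L
      = 4.08 / 256
      = 0.0159375 V

Levels = 256; step size = 0.0159375 V


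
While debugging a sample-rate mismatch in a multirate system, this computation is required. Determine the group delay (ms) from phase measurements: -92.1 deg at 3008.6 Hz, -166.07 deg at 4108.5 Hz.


Group delay from phase difference:
tau = -d(phi)/d(omega)
d(phi) = -73.97 deg = -1.29102 rad
d(omega) = 2*pi*(4108.5 - 3008.6) = 6910.8755 rad/s
tau = -(-1.29102) / 6910.8755
    = 0.1868 ms

0.1868 ms


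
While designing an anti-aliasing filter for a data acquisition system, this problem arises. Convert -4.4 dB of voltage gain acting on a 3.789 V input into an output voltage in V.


Output voltage from dB gain:
V_out = V_in * 10^(gain_dB / 20)
      = 3.789 * 10^(-4.4 / 20)
      = 3.789 * 0.60256
      = 2.2831 V

2.2831 V


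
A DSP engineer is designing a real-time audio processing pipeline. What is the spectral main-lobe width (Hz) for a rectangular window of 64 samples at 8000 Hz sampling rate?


Main lobe width for a rectangular window:
Width = 2 * fs / N
      = 2 * 8000 / 64
      = 16000 / 64
      = 250.0 Hz

250.0 Hz


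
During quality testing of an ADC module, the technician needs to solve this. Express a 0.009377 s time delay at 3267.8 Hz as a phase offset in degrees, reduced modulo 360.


Phase shift from frequency and time delay:
phi = 360 * f * t_delay
    = 360 * 3267.8 * 0.009377
    = 11031.18 degrees
    mod 360 = 231.18 degrees

231.18 degrees


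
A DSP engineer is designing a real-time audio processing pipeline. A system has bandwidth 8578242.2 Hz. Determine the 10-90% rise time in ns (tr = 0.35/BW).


Rise time from bandwidth relationship:
tr = 0.35 / BW
   = 0.35 / 8578242.2
   = 4.080089975e-08 s
   = 40.8009 ns

40.8009 ns


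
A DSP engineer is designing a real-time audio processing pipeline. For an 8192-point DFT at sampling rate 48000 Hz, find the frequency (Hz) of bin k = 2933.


Frequency of DFT bin k:
f_k = k * fs / N
    = 2933 * 48000 / 8192
    = 140784000 / 8192
    = 17185.547 Hz

17185.547 Hz


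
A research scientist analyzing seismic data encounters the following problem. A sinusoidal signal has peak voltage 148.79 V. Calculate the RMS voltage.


RMS voltage for a sinusoidal waveform:
V_rms = V_peak / sqrt(2)
      = 148.79 / 1.414214
      = 105.21 V

105.21 V


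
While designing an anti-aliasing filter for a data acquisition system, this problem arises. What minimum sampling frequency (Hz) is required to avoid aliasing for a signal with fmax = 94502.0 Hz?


The Nyquist rate is twice the maximum frequency component.
fs_min = 2 * fmax
      = 2 * 94502.0
      = 189004.0 Hz

189004.0


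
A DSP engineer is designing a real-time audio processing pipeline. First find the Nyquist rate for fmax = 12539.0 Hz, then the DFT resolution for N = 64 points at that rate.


Step 1 — Nyquist sampling rate:
fs = 2 * fmax = 2 * 12539.0 = 25078.0 Hz

Step 2 — DFT bin spacing:
df = fs / N = 25078.0 / 64 = 391.8438 Hz

391.8438 Hz


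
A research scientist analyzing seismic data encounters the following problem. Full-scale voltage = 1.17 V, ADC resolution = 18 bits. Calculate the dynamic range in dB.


Dynamic range from full-scale to LSB:
V_min = V_max / 2^bits = 1.17 / 2^18
DR = 20 * log10(V_max / V_min)
   = 20 * log10(2^18)
   = 20 * 18 * log10(2)
   = 108.37 dB

108.37 dB


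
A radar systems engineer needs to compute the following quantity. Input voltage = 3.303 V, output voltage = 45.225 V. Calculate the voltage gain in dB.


Voltage gain in dB:
G = 20 * log10(Vout / Vin)
  = 20 * log10(45.225 / 3.303)
  = 20 * log10(13.692098)
  = 20 * 1.13647
  = 22.73 dB

22.73 dB


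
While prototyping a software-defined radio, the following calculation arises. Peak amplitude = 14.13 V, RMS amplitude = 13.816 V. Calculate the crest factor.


Crest factor is the ratio of peak to RMS:
CF = V_peak / V_rms
   = 14.13 / 13.816
   = 1.0227

1.0227


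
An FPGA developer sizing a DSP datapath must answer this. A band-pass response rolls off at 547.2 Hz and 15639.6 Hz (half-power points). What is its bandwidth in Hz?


Bandwidth is the difference of -3dB frequencies:
BW = f_high - f_low
   = 15639.6 - 547.2
   = 15092.4 Hz

15092.4 Hz


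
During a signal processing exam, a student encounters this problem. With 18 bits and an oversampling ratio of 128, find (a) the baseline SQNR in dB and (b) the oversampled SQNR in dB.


Step 1 — baseline SQNR at Nyquist:
SQNR_base = 6.02*N + 1.76
          = 6.02*18 + 1.76
          = 110.12 dB

Step 2 — oversampling processing gain:
G = 10*log10(OSR) = 10*log10(128) = 21.07 dB

Step 3 — total:
SQNR_total = 110.12 + 21.07 = 131.19 dB

Base SQNR = 110.12 dB; oversampled SQNR = 131.19 dB


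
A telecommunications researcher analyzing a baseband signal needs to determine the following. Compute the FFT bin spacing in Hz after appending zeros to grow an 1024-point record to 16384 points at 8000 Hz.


Frequency resolution after zero-padding:
N_padded = 1024 * 16 = 16384
df = fs / N_padded
   = 8000 / 16384
   = 0.4883 Hz

0.4883 Hz


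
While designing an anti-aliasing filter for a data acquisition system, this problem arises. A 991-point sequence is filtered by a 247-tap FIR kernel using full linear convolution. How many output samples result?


Linear convolution output length:
L = N + M - 1
  = 991 + 247 - 1
  = 1237 samples

1237


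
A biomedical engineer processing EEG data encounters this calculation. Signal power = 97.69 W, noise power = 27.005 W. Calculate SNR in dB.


SNR in decibels:
SNR = 10 * log10(Ps / Pn)
    = 10 * log10(97.69 / 27.005)
    = 10 * log10(3.6175)
    = 10 * 0.5584
    = 5.58 dB

5.58 dB


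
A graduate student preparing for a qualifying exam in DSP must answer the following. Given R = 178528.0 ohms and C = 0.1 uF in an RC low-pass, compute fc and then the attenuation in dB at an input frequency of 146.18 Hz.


Step 1 — cutoff frequency:
fc = 1 / (2*pi*R*C)
C = 0.1 uF = 1e-07 F
fc = 1 / (2*pi*178528.0*1e-07)
   = 8.91484 Hz

Step 2 — magnitude at f = 146.18 Hz:
|H(f)| = 1 / sqrt(1 + (f/fc)^2)
f/fc = 146.18 / 8.91484 = 16.397378
|H| = 1 / sqrt(1 + 268.874005) = 0.0608723
|H|_dB = 20*log10(0.0608723) = -24.31 dB

fc = 8.91484 Hz; |H(146.18 Hz)| = -24.31 dB


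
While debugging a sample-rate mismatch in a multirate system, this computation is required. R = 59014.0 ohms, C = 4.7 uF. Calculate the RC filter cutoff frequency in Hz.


Cutoff frequency of a first-order RC filter:
fc = 1 / (2 * pi * R * C)
C = 4.7 uF = 4.7e-06 F
fc = 1 / (2 * pi * 59014.0 * 4.7e-06)
   = 1 / 1.7427407192741
   = 0.573809 Hz

0.573809 Hz


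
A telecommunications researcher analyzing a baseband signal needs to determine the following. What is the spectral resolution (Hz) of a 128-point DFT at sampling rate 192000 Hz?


DFT frequency resolution:
df = fs / N
   = 192000 / 128
   = 1500.0 Hz

1500.0 Hz


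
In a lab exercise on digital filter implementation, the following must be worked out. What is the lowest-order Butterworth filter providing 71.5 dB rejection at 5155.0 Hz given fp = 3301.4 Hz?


Butterworth filter order formula:
n = log10(10^(A/10) - 1) / (2 * log10(f_stop/f_pass))
10^(71.5/10) - 1 = 14125374.4462
f_stop/f_pass = 5155.0 / 3301.4 = 1.5615
n = 18.4725 -> ceil = 19

19


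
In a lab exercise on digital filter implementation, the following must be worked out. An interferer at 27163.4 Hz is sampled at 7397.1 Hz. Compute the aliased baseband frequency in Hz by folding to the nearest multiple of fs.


Compute the nearest integer multiple of fs to the signal:
n = round(27163.4 / 7397.1) = 4
f_alias = |27163.4 - 4 * 7397.1|
        = |27163.4 - 29588.4|
        = 2425.0 Hz

2425.0


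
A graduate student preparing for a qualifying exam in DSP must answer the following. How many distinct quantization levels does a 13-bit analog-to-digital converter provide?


Number of quantization levels = 2^N
= 2^13
= 8192

8192


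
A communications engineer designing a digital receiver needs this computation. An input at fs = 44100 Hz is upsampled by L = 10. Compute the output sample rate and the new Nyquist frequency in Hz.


Step 1 — output sample rate after interpolation by L:
fs_out = L * fs_in = 10 * 44100 = 441000 Hz

Step 2 — Nyquist frequency of the output stream:
f_Nyq = fs_out / 2 = 441000 / 2 = 220500.0 Hz

fs_out = 441000 Hz; f_Nyquist = 220500.0 Hz


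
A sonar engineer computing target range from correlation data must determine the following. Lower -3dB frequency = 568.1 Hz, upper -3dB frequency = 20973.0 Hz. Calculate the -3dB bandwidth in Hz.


Bandwidth is the difference of -3dB frequencies:
BW = f_high - f_low
   = 20973.0 - 568.1
   = 20404.9 Hz

20404.9 Hz


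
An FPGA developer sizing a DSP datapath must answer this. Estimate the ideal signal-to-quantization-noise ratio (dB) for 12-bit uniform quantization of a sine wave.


Theoretical SNR for a full-scale sinusoid:
SNR = 6.02 * N + 1.76
    = 6.02 * 12 + 1.76
    = 72.24 + 1.76
    = 74.0 dB

74.0 dB


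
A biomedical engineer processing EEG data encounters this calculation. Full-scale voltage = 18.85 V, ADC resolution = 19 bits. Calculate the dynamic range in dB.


Dynamic range from full-scale to LSB:
V_min = V_max / 2^bits = 18.85 / 2^19
DR = 20 * log10(V_max / V_min)
   = 20 * log10(2^19)
   = 20 * 19 * log10(2)
   = 114.39 dB

114.39 dB


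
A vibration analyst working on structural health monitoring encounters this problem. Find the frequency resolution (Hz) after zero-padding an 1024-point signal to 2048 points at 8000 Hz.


Frequency resolution after zero-padding:
N_padded = 1024 * 2 = 2048
df = fs / N_padded
   = 8000 / 2048
   = 3.9062 Hz

3.9062 Hz


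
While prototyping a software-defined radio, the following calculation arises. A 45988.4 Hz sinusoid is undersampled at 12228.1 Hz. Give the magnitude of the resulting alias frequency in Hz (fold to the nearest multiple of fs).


Compute the nearest integer multiple of fs to the signal:
n = round(45988.4 / 12228.1) = 4
f_alias = |45988.4 - 4 * 12228.1|
        = |45988.4 - 48912.4|
        = 2924.0 Hz

2924.0


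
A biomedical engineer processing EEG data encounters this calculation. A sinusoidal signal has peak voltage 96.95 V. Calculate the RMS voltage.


RMS voltage for a sinusoidal waveform:
V_rms = V_peak / sqrt(2)
      = 96.95 / 1.414214
      = 68.554 V

68.554 V


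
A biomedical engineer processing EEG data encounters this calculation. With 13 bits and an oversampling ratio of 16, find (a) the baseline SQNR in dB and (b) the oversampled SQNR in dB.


Step 1 — baseline SQNR at Nyquist:
SQNR_base = 6.02*N + 1.76
          = 6.02*13 + 1.76
          = 80.02 dB

Step 2 — oversampling processing gain:
G = 10*log10(OSR) = 10*log10(16) = 12.04 dB

Step 3 — total:
SQNR_total = 80.02 + 12.04 = 92.06 dB

Base SQNR = 80.02 dB; oversampled SQNR = 92.06 dB


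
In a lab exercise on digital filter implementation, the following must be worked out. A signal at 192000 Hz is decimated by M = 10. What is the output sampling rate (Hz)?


Decimation reduces the sample rate:
fs_out = fs_in / M
       = 192000 / 10
       = 19200.0 Hz

19200.0 Hz


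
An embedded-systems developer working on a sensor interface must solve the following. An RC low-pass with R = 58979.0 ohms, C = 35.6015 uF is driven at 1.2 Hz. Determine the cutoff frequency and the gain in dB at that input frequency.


Step 1 — cutoff frequency:
fc = 1 / (2*pi*R*C)
C = 35.6015 uF = 3.56015e-05 F
fc = 1 / (2*pi*58979.0*3.56015e-05)
   = 0.0757974 Hz

Step 2 — magnitude at f = 1.2 Hz:
|H(f)| = 1 / sqrt(1 + (f/fc)^2)
f/fc = 1.2 / 0.0757974 = 15.831678
|H| = 1 / sqrt(1 + 250.642028) = 0.0630389
|H|_dB = 20*log10(0.0630389) = -24.01 dB

fc = 0.0757974 Hz; |H(1.2 Hz)| = -24.01 dB


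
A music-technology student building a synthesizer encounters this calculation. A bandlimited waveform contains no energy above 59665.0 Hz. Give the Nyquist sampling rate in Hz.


The Nyquist rate is twice the maximum frequency component.
fs_min = 2 * fmax
      = 2 * 59665.0
      = 119330.0 Hz

119330.0


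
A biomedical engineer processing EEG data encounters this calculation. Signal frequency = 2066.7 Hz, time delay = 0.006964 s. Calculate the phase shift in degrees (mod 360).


Phase shift from frequency and time delay:
phi = 360 * f * t_delay
    = 360 * 2066.7 * 0.006964
    = 5181.3 degrees
    mod 360 = 141.3 degrees

141.3 degrees


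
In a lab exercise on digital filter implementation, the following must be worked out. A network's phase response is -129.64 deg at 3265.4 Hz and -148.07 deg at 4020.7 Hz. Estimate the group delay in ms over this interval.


Group delay from phase difference:
tau = -d(phi)/d(omega)
d(phi) = -18.43 deg = -0.321664 rad
d(omega) = 2*pi*(4020.7 - 3265.4) = 4745.6899 rad/s
tau = -(-0.321664) / 4745.6899
    = 0.0678 ms

0.0678 ms


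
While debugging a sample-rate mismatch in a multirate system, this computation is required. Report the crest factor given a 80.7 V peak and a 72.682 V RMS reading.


Crest factor is the ratio of peak to RMS:
CF = V_peak / V_rms
   = 80.7 / 72.682
   = 1.1103

1.1103


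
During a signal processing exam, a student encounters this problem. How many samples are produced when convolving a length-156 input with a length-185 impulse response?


Linear convolution output length:
L = N + M - 1
  = 156 + 185 - 1
  = 340 samples

340


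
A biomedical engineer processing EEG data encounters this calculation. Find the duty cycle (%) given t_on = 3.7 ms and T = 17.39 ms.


Duty cycle as a percentage:
DC = (t_on / T) * 100
   = (3.7 / 17.39) * 100
   = 0.212766 * 100
   = 21.28 %

21.28 %


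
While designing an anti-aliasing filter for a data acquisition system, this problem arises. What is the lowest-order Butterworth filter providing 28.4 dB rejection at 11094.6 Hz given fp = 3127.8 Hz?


Butterworth filter order formula:
n = log10(10^(A/10) - 1) / (2 * log10(f_stop/f_pass))
10^(28.4/10) - 1 = 690.831
f_stop/f_pass = 11094.6 / 3127.8 = 3.5471
n = 2.5818 -> ceil = 3

3


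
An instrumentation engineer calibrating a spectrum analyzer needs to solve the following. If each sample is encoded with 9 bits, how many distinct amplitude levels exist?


Number of quantization levels = 2^N
= 2^9
= 512

512


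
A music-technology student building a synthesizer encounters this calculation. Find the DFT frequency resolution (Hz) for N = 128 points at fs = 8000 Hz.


DFT frequency resolution:
df = fs / N
   = 8000 / 128
   = 62.5 Hz

62.5 Hz


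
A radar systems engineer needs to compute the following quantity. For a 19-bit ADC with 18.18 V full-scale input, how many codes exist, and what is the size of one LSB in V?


Step 1 — number of quantization levels:
L = 2^N = 2^19 = 524288

Step 2 — LSB step size:
delta = Vfs / L
      = 18.18 / 524288
      = 3.468e-05 V

Levels = 524288; step size = 3.468e-05 V


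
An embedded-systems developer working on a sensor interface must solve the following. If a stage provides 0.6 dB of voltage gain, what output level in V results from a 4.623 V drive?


Output voltage from dB gain:
V_out = V_in * 10^(gain_dB / 20)
      = 4.623 * 10^(0.6 / 20)
      = 4.623 * 1.071519
      = 4.9536 V

4.9536 V


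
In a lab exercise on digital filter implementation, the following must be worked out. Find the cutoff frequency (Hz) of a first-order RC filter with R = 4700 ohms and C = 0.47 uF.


Cutoff frequency of a first-order RC filter:
fc = 1 / (2 * pi * R * C)
C = 0.47 uF = 4.7e-07 F
fc = 1 / (2 * pi * 4700 * 4.7e-07)
   = 1 / 0.01387955634356
   = 72.048412 Hz

72.048412 Hz


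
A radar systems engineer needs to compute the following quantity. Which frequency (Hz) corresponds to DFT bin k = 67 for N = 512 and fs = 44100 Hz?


Frequency of DFT bin k:
f_k = k * fs / N
    = 67 * 44100 / 512
    = 2954700 / 512
    = 5770.898 Hz

5770.898 Hz


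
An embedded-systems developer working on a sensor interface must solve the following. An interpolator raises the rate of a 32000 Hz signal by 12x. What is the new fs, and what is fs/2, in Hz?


Step 1 — output sample rate after interpolation by L:
fs_out = L * fs_in = 12 * 32000 = 384000 Hz

Step 2 — Nyquist frequency of the output stream:
f_Nyq = fs_out / 2 = 384000 / 2 = 192000.0 Hz

fs_out = 384000 Hz; f_Nyquist = 192000.0 Hz


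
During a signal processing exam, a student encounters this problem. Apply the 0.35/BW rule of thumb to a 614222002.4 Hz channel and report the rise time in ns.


Rise time from bandwidth relationship:
tr = 0.35 / BW
   = 0.35 / 614222002.4
   = 5.698265426e-10 s
   = 0.5698 ns

0.5698 ns


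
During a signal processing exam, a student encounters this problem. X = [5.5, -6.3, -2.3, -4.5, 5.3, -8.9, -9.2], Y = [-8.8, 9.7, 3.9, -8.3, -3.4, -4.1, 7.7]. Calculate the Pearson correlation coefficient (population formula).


Pearson correlation coefficient (population):
r = cov(X,Y) / (std(X) * std(Y))
Mean X = -2.9143, Mean Y = -0.4714
Cov(X,Y) = -20.445306
Std(X) = 5.706745, Std(Y) = 6.987073
r = -0.5128

-0.5128


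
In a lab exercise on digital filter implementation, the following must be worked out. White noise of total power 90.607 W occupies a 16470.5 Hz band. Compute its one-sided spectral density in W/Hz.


Power spectral density:
PSD = P / BW
    = 90.607 / 16470.5
    = 0.00550117 W/Hz

0.00550117 W/Hz


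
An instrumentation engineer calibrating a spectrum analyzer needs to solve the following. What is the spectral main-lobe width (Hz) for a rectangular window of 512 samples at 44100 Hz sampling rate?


Main lobe width for a rectangular window:
Width = 2 * fs / N
      = 2 * 44100 / 512
      = 88200 / 512
      = 172.266 Hz

172.266 Hz


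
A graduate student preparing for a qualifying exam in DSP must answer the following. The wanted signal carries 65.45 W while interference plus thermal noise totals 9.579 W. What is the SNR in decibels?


SNR in decibels:
SNR = 10 * log10(Ps / Pn)
    = 10 * log10(65.45 / 9.579)
    = 10 * log10(6.8327)
    = 10 * 0.8346
    = 8.35 dB

8.35 dB


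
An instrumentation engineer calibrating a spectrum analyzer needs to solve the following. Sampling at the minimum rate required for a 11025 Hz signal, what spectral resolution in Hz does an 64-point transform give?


Step 1 — Nyquist sampling rate:
fs = 2 * fmax = 2 * 11025 = 22050 Hz

Step 2 — DFT bin spacing:
df = fs / N = 22050 / 64 = 344.5312 Hz

344.5312 Hz


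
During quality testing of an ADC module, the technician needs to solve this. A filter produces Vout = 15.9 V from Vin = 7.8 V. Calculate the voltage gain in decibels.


Voltage gain in dB:
G = 20 * log10(Vout / Vin)
  = 20 * log10(15.9 / 7.8)
  = 20 * log10(2.038462)
  = 20 * 0.309303
  = 6.19 dB

6.19 dB


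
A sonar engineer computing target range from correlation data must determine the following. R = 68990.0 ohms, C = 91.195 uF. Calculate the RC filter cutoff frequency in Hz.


Cutoff frequency of a first-order RC filter:
fc = 1 / (2 * pi * R * C)
C = 91.195 uF = 9.1195e-05 F
fc = 1 / (2 * pi * 68990.0 * 9.1195e-05)
   = 1 / 39.530930851248
   = 0.025297 Hz

0.025297 Hz


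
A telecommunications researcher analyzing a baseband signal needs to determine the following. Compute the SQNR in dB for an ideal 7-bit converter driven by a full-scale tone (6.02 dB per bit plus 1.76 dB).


Theoretical SNR for a full-scale sinusoid:
SNR = 6.02 * N + 1.76
    = 6.02 * 7 + 1.76
    = 42.14 + 1.76
    = 43.9 dB

43.9 dB


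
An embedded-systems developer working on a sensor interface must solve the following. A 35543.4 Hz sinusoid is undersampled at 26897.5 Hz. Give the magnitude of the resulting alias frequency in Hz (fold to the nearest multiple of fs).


Compute the nearest integer multiple of fs to the signal:
n = round(35543.4 / 26897.5) = 1
f_alias = |35543.4 - 1 * 26897.5|
        = |35543.4 - 26897.5|
        = 8645.9 Hz

8645.9


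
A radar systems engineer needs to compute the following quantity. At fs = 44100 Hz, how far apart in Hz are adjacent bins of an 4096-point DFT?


DFT frequency resolution:
df = fs / N
   = 44100 / 4096
   = 10.7666 Hz

10.7666 Hz


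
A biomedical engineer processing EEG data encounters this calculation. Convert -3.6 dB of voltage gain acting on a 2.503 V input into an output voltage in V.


Output voltage from dB gain:
V_out = V_in * 10^(gain_dB / 20)
      = 2.503 * 10^(-3.6 / 20)
      = 2.503 * 0.660693
      = 1.6537 V

1.6537 V


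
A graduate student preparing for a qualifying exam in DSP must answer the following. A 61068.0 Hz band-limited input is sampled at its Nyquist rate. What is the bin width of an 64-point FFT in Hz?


Step 1 — Nyquist sampling rate:
fs = 2 * fmax = 2 * 61068.0 = 122136.0 Hz

Step 2 — DFT bin spacing:
df = fs / N = 122136.0 / 64 = 1908.375 Hz

1908.375 Hz


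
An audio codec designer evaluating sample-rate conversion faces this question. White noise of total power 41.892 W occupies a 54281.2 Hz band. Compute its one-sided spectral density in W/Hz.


Power spectral density:
PSD = P / BW
    = 41.892 / 54281.2
    = 0.00077176 W/Hz

0.00077176 W/Hz


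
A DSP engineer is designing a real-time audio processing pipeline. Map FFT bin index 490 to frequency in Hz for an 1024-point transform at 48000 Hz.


Frequency of DFT bin k:
f_k = k * fs / N
    = 490 * 48000 / 1024
    = 23520000 / 1024
    = 22968.75 Hz

22968.75 Hz


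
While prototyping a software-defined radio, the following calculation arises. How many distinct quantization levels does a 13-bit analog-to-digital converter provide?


Number of quantization levels = 2^N
= 2^13
= 8192

8192


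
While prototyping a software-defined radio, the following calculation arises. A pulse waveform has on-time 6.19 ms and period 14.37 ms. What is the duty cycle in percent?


Duty cycle as a percentage:
DC = (t_on / T) * 100
   = (6.19 / 14.37) * 100
   = 0.430759 * 100
   = 43.08 %

43.08 %


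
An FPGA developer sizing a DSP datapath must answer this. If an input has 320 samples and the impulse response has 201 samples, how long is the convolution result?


Linear convolution output length:
L = N + M - 1
  = 320 + 201 - 1
  = 520 samples

520


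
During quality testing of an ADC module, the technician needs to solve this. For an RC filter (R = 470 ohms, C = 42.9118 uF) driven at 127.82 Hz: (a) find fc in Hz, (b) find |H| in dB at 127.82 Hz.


Step 1 — cutoff frequency:
fc = 1 / (2*pi*R*C)
C = 42.9118 uF = 4.29118e-05 F
fc = 1 / (2*pi*470*4.29118e-05)
   = 7.89125 Hz

Step 2 — magnitude at f = 127.82 Hz:
|H(f)| = 1 / sqrt(1 + (f/fc)^2)
f/fc = 127.82 / 7.89125 = 16.197687
|H| = 1 / sqrt(1 + 262.365064) = 0.0616199
|H|_dB = 20*log10(0.0616199) = -24.21 dB

fc = 7.89125 Hz; |H(127.82 Hz)| = -24.21 dB


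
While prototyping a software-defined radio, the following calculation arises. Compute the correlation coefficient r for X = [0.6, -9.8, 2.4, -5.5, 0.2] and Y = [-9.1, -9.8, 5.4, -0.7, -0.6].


Pearson correlation coefficient (population):
r = cov(X,Y) / (std(X) * std(Y))
Mean X = -2.42, Mean Y = -2.96
Cov(X,Y) = 14.2908
Std(X) = 4.542422, Std(Y) = 5.745468
r = 0.5476

0.5476


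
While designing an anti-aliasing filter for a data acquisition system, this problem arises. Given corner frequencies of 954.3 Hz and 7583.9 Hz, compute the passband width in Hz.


Bandwidth is the difference of -3dB frequencies:
BW = f_high - f_low
   = 7583.9 - 954.3
   = 6629.6 Hz

6629.6 Hz


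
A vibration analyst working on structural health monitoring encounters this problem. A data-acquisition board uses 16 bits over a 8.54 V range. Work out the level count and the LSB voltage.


Step 1 — number of quantization levels:
L = 2^N = 2^16 = 65536

Step 2 — LSB step size:
delta = Vfs / L
      = 8.54 / 65536
      = 0.00013031 V

Levels = 65536; step size = 0.00013031 V


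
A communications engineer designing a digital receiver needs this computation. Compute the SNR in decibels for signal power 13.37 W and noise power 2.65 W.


SNR in decibels:
SNR = 10 * log10(Ps / Pn)
    = 10 * log10(13.37 / 2.65)
    = 10 * log10(5.0453)
    = 10 * 0.7029
    = 7.03 dB

7.03 dB


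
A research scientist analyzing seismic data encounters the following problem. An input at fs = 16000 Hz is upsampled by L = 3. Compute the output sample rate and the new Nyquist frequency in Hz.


Step 1 — output sample rate after interpolation by L:
fs_out = L * fs_in = 3 * 16000 = 48000 Hz

Step 2 — Nyquist frequency of the output stream:
f_Nyq = fs_out / 2 = 48000 / 2 = 24000.0 Hz

fs_out = 48000 Hz; f_Nyquist = 24000.0 Hz


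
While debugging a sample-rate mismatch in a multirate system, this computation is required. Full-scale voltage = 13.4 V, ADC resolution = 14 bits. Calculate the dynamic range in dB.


Dynamic range from full-scale to LSB:
V_min = V_max / 2^bits = 13.4 / 2^14
DR = 20 * log10(V_max / V_min)
   = 20 * log10(2^14)
   = 20 * 14 * log10(2)
   = 84.29 dB

84.29 dB


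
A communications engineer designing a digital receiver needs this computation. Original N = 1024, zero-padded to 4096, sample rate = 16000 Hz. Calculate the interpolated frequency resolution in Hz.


Frequency resolution after zero-padding:
N_padded = 1024 * 4 = 4096
df = fs / N_padded
   = 16000 / 4096
   = 3.9062 Hz

3.9062 Hz


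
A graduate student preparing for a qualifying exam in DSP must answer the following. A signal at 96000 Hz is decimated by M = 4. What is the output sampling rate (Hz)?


Decimation reduces the sample rate:
fs_out = fs_in / M
       = 96000 / 4
       = 24000.0 Hz

24000.0 Hz


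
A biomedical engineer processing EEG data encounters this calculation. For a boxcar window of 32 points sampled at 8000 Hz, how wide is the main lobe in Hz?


Main lobe width for a rectangular window:
Width = 2 * fs / N
      = 2 * 8000 / 32
      = 16000 / 32
      = 500.0 Hz

500.0 Hz


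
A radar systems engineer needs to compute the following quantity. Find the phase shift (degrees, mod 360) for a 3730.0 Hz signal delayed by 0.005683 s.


Phase shift from frequency and time delay:
phi = 360 * f * t_delay
    = 360 * 3730.0 * 0.005683
    = 7631.13 degrees
    mod 360 = 71.13 degrees

71.13 degrees


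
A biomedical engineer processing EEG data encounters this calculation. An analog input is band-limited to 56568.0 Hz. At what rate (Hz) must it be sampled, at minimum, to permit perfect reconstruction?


The Nyquist rate is twice the maximum frequency component.
fs_min = 2 * fmax
      = 2 * 56568.0
      = 113136.0 Hz

113136.0


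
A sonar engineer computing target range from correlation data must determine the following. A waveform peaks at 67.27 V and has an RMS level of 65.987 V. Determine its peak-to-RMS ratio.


Crest factor is the ratio of peak to RMS:
CF = V_peak / V_rms
   = 67.27 / 65.987
   = 1.0194

1.0194


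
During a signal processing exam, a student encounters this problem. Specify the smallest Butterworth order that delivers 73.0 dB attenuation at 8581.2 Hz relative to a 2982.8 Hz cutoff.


Butterworth filter order formula:
n = log10(10^(A/10) - 1) / (2 * log10(f_stop/f_pass))
10^(73.0/10) - 1 = 19952622.1497
f_stop/f_pass = 8581.2 / 2982.8 = 2.8769
n = 7.9534 -> ceil = 8

8


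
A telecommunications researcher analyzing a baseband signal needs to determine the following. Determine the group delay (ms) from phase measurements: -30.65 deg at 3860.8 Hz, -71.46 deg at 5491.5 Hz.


Group delay from phase difference:
tau = -d(phi)/d(omega)
d(phi) = -40.81 deg = -0.712269 rad
d(omega) = 2*pi*(5491.5 - 3860.8) = 10245.9903 rad/s
tau = -(-0.712269) / 10245.9903
    = 0.0695 ms

0.0695 ms


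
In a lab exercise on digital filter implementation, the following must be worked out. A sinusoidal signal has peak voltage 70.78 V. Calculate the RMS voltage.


RMS voltage for a sinusoidal waveform:
V_rms = V_peak / sqrt(2)
      = 70.78 / 1.414214
      = 50.049 V

50.049 V


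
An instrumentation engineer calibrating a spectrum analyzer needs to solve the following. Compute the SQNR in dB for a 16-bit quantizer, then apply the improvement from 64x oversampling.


Step 1 — baseline SQNR at Nyquist:
SQNR_base = 6.02*N + 1.76
          = 6.02*16 + 1.76
          = 98.08 dB

Step 2 — oversampling processing gain:
G = 10*log10(OSR) = 10*log10(64) = 18.06 dB

Step 3 — total:
SQNR_total = 98.08 + 18.06 = 116.14 dB

Base SQNR = 98.08 dB; oversampled SQNR = 116.14 dB


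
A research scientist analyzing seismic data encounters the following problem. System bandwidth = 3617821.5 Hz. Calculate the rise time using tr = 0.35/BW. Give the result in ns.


Rise time from bandwidth relationship:
tr = 0.35 / BW
   = 0.35 / 3617821.5
   = 9.674330256e-08 s
   = 96.7433 ns

96.7433 ns


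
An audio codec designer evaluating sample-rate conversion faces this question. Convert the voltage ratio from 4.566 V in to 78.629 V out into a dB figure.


Voltage gain in dB:
G = 20 * log10(Vout / Vin)
  = 20 * log10(78.629 / 4.566)
  = 20 * log10(17.220543)
  = 20 * 1.236047
  = 24.72 dB

24.72 dB


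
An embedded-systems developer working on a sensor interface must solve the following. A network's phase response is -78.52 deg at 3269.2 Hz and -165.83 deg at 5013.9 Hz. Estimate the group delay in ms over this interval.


Group delay from phase difference:
tau = -d(phi)/d(omega)
d(phi) = -87.31 deg = -1.523847 rad
d(omega) = 2*pi*(5013.9 - 3269.2) = 10962.2734 rad/s
tau = -(-1.523847) / 10962.2734
    = 0.139 ms

0.139 ms


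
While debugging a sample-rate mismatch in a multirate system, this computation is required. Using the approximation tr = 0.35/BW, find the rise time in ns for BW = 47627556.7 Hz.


Rise time from bandwidth relationship:
tr = 0.35 / BW
   = 0.35 / 47627556.7
   = 7.348686858e-09 s
   = 7.3487 ns

7.3487 ns


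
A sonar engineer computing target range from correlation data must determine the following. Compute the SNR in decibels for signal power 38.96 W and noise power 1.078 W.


SNR in decibels:
SNR = 10 * log10(Ps / Pn)
    = 10 * log10(38.96 / 1.078)
    = 10 * log10(36.141)
    = 10 * 1.558
    = 15.58 dB

15.58 dB


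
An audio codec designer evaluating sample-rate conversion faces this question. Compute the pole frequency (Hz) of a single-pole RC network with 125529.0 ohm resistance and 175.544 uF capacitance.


Cutoff frequency of a first-order RC filter:
fc = 1 / (2 * pi * R * C)
C = 175.544 uF = 0.000175544 F
fc = 1 / (2 * pi * 125529.0 * 0.000175544)
   = 1 / 138.45540922519
   = 0.007223 Hz

0.007223 Hz


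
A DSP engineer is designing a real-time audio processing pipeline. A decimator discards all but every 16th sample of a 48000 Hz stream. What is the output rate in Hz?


Decimation reduces the sample rate:
fs_out = fs_in / M
       = 48000 / 16
       = 3000.0 Hz

3000.0 Hz


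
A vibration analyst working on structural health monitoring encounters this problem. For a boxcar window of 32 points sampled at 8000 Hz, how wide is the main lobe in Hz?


Main lobe width for a rectangular window:
Width = 2 * fs / N
      = 2 * 8000 / 32
      = 16000 / 32
      = 500.0 Hz

500.0 Hz


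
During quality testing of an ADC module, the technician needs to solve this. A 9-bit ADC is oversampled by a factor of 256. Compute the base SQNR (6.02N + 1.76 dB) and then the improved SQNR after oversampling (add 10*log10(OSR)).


Step 1 — baseline SQNR at Nyquist:
SQNR_base = 6.02*N + 1.76
          = 6.02*9 + 1.76
          = 55.94 dB

Step 2 — oversampling processing gain:
G = 10*log10(OSR) = 10*log10(256) = 24.08 dB

Step 3 — total:
SQNR_total = 55.94 + 24.08 = 80.02 dB

Base SQNR = 55.94 dB; oversampled SQNR = 80.02 dB


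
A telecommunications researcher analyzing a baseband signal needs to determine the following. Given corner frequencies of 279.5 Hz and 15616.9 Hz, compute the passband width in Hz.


Bandwidth is the difference of -3dB frequencies:
BW = f_high - f_low
   = 15616.9 - 279.5
   = 15337.4 Hz

15337.4 Hz
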